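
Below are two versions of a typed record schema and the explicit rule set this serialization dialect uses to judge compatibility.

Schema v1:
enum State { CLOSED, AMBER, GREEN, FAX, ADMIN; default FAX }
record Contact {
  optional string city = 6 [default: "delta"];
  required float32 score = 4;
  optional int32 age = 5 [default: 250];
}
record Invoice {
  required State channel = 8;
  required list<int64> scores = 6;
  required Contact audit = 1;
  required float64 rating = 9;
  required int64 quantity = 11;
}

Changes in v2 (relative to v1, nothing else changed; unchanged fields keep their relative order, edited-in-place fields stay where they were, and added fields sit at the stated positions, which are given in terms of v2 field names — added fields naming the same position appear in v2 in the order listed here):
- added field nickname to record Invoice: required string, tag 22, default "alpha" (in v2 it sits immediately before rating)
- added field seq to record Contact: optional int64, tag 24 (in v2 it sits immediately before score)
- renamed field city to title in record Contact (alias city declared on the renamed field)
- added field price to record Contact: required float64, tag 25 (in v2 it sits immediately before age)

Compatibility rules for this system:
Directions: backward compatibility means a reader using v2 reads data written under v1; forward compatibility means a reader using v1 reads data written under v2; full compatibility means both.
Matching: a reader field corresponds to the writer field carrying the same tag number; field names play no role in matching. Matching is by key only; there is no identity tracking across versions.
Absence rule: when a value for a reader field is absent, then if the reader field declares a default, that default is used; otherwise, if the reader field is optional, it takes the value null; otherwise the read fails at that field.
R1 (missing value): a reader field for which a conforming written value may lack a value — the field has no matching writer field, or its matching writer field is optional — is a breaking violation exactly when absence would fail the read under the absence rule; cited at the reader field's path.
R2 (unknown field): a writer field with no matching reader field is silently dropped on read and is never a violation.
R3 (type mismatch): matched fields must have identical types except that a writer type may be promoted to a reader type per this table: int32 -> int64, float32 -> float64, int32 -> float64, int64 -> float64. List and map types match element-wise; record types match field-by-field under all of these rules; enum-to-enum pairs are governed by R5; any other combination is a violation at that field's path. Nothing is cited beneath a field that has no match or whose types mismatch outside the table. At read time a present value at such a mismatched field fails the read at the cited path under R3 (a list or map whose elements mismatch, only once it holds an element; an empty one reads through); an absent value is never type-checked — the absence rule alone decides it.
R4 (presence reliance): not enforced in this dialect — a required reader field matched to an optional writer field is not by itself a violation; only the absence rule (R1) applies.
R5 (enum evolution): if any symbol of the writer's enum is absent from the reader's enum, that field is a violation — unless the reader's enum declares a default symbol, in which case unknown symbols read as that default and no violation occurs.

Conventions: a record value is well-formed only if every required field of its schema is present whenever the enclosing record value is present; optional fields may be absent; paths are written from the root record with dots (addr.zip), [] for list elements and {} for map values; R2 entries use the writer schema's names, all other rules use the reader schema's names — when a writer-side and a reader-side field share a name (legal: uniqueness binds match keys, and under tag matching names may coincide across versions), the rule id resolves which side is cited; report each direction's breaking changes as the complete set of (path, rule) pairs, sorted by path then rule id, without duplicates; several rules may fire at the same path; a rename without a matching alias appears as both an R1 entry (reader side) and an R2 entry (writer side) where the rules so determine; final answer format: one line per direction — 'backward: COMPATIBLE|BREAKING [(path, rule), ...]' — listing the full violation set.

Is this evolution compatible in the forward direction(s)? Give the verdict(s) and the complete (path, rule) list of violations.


forward: COMPATIBLE []

the writer's type comes first in each Invoice pair
checking forward for Invoice: reader v1 against writer v2:
  channel: State -> State, writer required; from channel
  scores: list<int64> -> list<int64>, writer required; from scores
  audit: Contact -> Contact, writer required; from audit
  rating: float64 -> float64, writer required; from rating
  quantity: int64 -> int64, writer required; from quantity
  nickname (writer side), unknown to reader
  audit.city: string -> string, writer optional; from audit.title
  audit.score: float32 -> float32, writer required; from audit.score
  audit.age: int32 -> int32, writer optional; from audit.age
  audit.seq (writer side), unknown to reader
  audit.price (writer side), unknown to reader
  => forward verdict for Invoice: COMPATIBLE, no violations
the other Invoice changes do not affect what is asked:
  added field seq to record Contact: optional int64, tag 24 (in v2 it sits immediately before score) -> inert for the asked Invoice verdict: nothing fires
  added field price to record Contact: required float64, tag 25 (in v2 it sits immediately before age) -> its effect on Invoice is confined to the backward direction, not asked
  renamed field city to title in record Contact (alias city declared on the renamed field) -> inert for the asked Invoice verdict: nothing fires
  added field nickname to record Invoice: required string, tag 22, default "alpha" (in v2 it sits immediately before rating) -> inert for the asked Invoice verdict: nothing fires


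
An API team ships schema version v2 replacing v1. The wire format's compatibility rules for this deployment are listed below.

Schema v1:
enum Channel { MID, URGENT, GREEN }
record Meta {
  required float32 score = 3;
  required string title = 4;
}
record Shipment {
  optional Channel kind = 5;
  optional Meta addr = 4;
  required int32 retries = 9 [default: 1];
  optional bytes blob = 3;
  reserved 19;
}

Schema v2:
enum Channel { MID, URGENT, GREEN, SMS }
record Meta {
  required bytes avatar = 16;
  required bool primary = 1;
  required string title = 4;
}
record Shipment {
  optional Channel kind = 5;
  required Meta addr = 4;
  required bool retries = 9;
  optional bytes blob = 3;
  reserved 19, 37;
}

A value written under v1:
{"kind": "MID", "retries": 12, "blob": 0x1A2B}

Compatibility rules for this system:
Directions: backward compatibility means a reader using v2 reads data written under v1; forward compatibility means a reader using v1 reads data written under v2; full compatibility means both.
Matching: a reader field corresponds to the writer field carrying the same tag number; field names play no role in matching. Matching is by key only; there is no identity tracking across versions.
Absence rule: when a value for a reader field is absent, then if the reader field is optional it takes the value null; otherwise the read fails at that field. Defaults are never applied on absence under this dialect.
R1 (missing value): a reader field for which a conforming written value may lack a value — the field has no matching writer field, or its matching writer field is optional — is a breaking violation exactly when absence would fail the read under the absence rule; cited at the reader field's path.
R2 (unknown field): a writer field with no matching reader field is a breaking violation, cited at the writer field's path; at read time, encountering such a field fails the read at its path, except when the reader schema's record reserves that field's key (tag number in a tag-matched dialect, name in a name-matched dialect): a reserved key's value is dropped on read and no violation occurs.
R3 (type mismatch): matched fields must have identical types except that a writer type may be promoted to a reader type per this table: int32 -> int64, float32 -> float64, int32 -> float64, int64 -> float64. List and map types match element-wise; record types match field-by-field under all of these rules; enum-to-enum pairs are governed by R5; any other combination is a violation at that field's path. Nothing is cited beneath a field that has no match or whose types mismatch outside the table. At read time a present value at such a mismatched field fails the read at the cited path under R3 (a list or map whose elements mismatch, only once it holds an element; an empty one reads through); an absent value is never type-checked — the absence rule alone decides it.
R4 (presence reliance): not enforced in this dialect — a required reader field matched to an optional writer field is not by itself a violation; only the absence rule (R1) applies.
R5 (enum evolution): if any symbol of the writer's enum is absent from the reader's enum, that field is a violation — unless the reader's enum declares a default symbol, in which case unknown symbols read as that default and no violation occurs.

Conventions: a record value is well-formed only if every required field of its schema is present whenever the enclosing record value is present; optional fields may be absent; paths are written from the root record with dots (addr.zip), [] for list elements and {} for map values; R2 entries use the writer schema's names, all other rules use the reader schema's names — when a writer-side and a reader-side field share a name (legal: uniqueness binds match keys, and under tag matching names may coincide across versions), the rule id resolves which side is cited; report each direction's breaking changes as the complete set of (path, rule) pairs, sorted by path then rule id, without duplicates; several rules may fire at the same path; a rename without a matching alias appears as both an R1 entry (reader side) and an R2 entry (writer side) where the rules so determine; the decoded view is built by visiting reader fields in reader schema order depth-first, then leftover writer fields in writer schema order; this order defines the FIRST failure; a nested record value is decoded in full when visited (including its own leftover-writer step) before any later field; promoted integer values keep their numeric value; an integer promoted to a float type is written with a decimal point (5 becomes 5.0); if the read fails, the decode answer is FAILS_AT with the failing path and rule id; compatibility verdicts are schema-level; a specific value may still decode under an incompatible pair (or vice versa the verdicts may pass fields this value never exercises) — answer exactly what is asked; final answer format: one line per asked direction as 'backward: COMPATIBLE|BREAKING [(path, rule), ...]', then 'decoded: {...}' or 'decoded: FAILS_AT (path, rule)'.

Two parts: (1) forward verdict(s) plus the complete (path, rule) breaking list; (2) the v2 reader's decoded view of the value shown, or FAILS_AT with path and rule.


forward: BREAKING [(addr.avatar, R2), (addr.primary, R2), (addr.score, R1), (kind, R5), (retries, R3)]; decoded: FAILS_AT (addr, R1)

the writer's type comes first in each Shipment pair
forward on Shipment — v1 reading data written by v2:
  kind <- kind (Channel -> Channel, writer optional)
  addr <- addr (Meta -> Meta, writer required)
  retries <- retries (bool -> int32, writer required)
  blob <- blob (bytes -> bytes, writer optional)
  no writer field matches reader addr.score
  addr.title <- addr.title (string -> string, writer required)
  addr.avatar (writer side), unknown to reader
  addr.primary (writer side), unknown to reader
  R2 fires at addr.avatar
  R2 fires at addr.primary
  R1 fires at addr.score
  R5 fires at kind
  R3 fires at retries
  => forward: BREAKING (5)
migrating the Shipment value to v2:
  kind := "MID"
  read fails at addr under R1 (no fill)
  => FAILS_AT (addr, R1)


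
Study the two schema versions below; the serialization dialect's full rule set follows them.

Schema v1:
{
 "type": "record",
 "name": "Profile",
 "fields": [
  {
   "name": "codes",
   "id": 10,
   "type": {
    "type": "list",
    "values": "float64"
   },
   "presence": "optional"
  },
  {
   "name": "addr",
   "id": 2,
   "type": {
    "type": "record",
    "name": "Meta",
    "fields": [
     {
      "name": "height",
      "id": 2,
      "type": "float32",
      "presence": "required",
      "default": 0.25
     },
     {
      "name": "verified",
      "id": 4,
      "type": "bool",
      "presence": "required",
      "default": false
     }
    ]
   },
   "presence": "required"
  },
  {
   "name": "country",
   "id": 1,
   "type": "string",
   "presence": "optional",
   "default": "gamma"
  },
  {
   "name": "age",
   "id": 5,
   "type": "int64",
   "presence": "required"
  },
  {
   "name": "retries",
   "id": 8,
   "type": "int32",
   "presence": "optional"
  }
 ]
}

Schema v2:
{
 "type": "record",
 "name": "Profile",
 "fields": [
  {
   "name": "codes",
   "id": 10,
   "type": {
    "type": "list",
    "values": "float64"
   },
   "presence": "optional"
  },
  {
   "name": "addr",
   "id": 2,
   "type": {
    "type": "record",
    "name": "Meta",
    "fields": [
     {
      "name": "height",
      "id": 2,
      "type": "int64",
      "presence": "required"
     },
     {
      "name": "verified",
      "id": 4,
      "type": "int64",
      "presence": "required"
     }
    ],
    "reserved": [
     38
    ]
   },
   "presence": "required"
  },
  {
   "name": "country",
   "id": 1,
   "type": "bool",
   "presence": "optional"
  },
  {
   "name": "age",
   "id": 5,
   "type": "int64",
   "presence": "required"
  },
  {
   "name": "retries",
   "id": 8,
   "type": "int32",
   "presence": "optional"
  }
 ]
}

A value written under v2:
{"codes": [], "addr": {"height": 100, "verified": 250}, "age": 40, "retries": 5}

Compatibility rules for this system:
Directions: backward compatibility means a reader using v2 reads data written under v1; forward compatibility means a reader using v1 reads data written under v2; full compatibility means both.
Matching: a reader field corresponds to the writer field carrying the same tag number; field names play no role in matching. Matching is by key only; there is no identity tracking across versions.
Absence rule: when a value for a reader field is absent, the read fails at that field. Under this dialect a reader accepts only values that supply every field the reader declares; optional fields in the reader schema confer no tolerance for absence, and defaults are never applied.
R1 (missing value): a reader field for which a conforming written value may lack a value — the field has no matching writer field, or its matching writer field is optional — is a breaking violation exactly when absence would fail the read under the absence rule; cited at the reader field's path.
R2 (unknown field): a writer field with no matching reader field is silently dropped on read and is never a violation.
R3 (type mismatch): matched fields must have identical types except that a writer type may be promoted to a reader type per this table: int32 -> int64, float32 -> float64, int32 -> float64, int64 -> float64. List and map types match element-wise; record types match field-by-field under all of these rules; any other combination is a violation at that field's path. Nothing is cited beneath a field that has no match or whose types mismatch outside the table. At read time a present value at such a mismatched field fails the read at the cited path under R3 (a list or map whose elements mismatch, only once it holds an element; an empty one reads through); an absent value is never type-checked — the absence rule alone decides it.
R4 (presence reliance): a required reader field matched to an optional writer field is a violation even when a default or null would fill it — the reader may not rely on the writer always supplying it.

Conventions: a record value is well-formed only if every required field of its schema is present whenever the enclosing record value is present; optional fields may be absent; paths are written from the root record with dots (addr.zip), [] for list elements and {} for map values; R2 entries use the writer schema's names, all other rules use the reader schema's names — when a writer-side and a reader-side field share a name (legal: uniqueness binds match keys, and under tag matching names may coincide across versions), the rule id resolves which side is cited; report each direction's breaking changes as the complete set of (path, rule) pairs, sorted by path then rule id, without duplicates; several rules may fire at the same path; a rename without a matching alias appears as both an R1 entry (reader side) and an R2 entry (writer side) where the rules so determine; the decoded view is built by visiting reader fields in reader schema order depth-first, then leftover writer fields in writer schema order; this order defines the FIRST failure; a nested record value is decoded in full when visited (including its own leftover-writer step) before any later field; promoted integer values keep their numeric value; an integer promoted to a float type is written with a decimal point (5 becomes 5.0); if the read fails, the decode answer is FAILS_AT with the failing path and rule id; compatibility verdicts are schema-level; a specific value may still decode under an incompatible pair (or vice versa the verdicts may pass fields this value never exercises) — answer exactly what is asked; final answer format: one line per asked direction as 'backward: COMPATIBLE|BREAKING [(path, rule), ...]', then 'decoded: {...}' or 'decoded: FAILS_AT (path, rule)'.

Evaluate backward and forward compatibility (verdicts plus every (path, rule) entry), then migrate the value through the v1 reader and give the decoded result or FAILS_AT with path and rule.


backward: BREAKING [(addr.height, R3), (addr.verified, R3), (codes, R1), (country, R1), (country, R3), (retries, R1)]; forward: BREAKING [(addr.height, R3), (addr.verified, R3), (codes, R1), (country, R1), (country, R3), (retries, R1)]; decoded: FAILS_AT (addr.height, R3)

arrows below run writer -> reader for Profile
backward on Profile — v2 reading data written by v1:
  codes: list<float64> -> list<float64>, writer optional; from codes
  addr: Meta -> Meta, writer required; from addr
  country: string -> bool, writer optional; from country
  age: int64 -> int64, writer required; from age
  retries: int32 -> int32, writer optional; from retries
  addr.height: float32 -> int64, writer required; from addr.height
  addr.verified: bool -> int64, writer required; from addr.verified
  breaking: (addr.height, R3)
  breaking: (addr.verified, R3)
  breaking: (codes, R1)
  breaking: (country, R1)
  breaking: (country, R3)
  breaking: (retries, R1)
  => backward verdict for Profile: BREAKING, 6 violation(s)
forward on Profile — v1 reading data written by v2:
  codes: list<float64> -> list<float64>, writer optional; from codes
  addr: Meta -> Meta, writer required; from addr
  country: bool -> string, writer optional; from country
  age: int64 -> int64, writer required; from age
  retries: int32 -> int32, writer optional; from retries
  addr.height: int64 -> float32, writer required; from addr.height
  addr.verified: int64 -> bool, writer required; from addr.verified
  breaking: (addr.height, R3)
  breaking: (addr.verified, R3)
  breaking: (codes, R1)
  breaking: (country, R1)
  breaking: (country, R3)
  breaking: (retries, R1)
  => forward verdict for Profile: BREAKING, 6 violation(s)
decode walk for Profile under reader schema v1:
  codes := []
  read fails at addr.height under R3
  => FAILS_AT (addr.height, R3)


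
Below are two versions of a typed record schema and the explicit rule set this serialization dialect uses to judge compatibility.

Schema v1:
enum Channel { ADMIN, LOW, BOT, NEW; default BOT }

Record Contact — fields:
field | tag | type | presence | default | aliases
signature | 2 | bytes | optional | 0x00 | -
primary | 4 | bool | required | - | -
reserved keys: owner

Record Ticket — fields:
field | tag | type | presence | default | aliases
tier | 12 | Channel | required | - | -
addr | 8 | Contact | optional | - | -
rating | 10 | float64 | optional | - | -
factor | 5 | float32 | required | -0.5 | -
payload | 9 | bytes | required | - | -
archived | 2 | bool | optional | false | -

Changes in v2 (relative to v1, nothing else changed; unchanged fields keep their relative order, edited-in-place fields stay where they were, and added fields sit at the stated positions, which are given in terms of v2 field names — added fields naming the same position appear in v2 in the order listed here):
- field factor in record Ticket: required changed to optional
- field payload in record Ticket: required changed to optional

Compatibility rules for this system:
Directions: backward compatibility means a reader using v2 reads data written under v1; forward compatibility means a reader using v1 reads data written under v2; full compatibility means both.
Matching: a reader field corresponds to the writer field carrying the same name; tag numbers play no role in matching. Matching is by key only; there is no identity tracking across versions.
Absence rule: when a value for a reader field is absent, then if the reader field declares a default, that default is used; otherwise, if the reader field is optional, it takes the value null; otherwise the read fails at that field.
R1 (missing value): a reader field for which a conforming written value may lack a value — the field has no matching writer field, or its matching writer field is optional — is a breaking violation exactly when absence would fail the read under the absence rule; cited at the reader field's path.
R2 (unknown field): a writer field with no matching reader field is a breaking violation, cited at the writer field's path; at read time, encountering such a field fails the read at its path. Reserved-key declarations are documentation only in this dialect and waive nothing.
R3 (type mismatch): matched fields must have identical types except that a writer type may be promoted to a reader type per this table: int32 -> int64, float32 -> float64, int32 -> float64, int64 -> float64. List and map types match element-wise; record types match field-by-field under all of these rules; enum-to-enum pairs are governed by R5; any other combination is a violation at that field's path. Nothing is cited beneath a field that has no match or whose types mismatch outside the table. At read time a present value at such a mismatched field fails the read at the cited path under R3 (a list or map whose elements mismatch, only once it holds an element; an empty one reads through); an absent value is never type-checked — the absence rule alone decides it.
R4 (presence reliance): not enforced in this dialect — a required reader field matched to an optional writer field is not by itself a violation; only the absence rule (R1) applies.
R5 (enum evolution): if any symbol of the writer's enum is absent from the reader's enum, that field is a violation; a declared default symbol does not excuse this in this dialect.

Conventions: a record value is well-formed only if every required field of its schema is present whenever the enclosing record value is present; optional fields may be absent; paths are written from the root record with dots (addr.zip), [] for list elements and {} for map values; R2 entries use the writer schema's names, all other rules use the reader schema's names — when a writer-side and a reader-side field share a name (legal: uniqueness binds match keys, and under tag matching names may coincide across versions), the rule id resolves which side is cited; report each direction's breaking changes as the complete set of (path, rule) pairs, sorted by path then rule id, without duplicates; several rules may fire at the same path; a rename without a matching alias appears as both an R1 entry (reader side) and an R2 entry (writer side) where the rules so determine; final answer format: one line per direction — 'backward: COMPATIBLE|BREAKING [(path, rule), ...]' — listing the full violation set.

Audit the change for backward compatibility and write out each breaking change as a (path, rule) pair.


backward: COMPATIBLE []

in Ticket below, arrows point writer -> reader
backward for Ticket (reader v2, writer v1):
  Channel -> Channel, writer required: tier aligns to tier
  Contact -> Contact, writer optional: addr aligns to addr
  float64 -> float64, writer optional: rating aligns to rating
  float32 -> float32, writer required: factor aligns to factor
  bytes -> bytes, writer required: payload aligns to payload
  bool -> bool, writer optional: archived aligns to archived
  bytes -> bytes, writer optional: addr.signature aligns to addr.signature
  bool -> bool, writer required: addr.primary aligns to addr.primary
  nothing fires on Ticket: backward is COMPATIBLE
checking off the Ticket differences that do not matter here:
  field factor in record Ticket: required changed to optional -> fires no rule on Ticket, leaving the asked answer as it is
  field payload in record Ticket: required changed to optional -> matters only for Ticket's forward compatibility — outside the asked direction


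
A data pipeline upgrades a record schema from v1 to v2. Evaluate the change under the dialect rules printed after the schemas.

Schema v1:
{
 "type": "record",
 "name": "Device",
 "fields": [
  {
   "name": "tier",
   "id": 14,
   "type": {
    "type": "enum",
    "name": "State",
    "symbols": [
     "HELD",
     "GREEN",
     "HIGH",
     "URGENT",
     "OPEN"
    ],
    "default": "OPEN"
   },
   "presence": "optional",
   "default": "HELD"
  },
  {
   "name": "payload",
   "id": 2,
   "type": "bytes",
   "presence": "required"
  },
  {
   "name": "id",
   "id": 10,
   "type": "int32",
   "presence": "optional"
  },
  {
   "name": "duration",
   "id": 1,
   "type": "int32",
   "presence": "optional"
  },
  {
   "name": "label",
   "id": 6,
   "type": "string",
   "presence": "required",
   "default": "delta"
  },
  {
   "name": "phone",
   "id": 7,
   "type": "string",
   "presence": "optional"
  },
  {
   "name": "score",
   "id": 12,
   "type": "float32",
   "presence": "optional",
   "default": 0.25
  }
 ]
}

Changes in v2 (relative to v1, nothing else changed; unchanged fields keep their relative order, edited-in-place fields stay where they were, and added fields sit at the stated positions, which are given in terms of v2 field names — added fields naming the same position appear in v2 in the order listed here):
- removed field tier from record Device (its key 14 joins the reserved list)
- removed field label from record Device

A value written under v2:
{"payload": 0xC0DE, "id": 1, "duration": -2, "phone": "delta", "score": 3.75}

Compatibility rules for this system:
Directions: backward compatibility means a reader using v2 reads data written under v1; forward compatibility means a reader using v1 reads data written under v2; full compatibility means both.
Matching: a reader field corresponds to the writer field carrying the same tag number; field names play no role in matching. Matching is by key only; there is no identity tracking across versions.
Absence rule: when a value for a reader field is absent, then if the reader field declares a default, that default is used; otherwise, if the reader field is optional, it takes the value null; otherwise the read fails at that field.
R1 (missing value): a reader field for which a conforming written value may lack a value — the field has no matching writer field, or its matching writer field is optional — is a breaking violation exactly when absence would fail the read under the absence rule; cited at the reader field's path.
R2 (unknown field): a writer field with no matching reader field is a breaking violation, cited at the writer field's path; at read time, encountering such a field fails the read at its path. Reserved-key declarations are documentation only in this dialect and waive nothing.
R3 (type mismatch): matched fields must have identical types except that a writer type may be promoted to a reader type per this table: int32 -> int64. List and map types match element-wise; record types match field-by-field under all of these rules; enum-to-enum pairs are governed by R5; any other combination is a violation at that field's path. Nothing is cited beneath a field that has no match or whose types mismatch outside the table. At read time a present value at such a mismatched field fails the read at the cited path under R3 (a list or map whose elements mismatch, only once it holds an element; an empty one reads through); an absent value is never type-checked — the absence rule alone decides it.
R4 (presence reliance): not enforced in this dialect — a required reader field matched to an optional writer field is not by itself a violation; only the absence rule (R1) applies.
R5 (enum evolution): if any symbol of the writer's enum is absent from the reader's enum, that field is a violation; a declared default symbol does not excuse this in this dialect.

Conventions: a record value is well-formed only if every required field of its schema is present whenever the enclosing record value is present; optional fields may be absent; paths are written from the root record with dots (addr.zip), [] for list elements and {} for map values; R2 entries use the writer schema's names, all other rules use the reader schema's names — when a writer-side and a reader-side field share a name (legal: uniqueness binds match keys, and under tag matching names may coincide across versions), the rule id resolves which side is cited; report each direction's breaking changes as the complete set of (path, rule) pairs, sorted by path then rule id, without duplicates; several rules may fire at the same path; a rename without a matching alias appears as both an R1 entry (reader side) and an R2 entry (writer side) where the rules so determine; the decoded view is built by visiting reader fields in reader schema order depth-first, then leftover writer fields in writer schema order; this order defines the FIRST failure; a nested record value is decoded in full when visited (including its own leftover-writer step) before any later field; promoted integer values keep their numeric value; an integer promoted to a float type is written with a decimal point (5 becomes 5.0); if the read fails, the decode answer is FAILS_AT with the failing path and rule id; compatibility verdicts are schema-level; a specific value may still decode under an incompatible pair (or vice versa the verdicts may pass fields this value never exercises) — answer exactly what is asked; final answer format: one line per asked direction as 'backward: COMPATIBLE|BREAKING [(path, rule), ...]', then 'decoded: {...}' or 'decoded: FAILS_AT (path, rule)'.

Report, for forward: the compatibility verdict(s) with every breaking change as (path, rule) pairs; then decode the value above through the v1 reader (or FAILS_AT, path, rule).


forward: COMPATIBLE []; decoded: {"tier": "HELD", "payload": 0xC0DE, "id": 1, "duration": -2, "label": "delta", "phone": "delta", "score": 3.75}

the writer's type comes first in each Device pair
forward on Device — v1 reading data written by v2:
  tier: no writer match
  payload <- payload (bytes -> bytes, writer required)
  id <- id (int32 -> int32, writer optional)
  duration <- duration (int32 -> int32, writer optional)
  label: no writer match
  phone <- phone (string -> string, writer optional)
  score <- score (float32 -> float32, writer optional)
  => forward: COMPATIBLE
migrating the Device value to v1:
  tier := "HELD" (no value, default fills)
  payload := 0xC0DE
  id := 1
  duration := -2
  label := "delta" (no value, default fills)
  phone := "delta"
  score := 3.75
  => decoded: {"tier": "HELD", "payload": 0xC0DE, "id": 1, "duration": -2, "label": "delta", "phone": "delta", "score": 3.75}
checking off the Device differences that do not matter here:
  removed field tier from record Device (its key 14 joins the reserved list) -> matters only for Device's backward compatibility — outside the asked direction
  removed field label from record Device -> matters only for Device's backward compatibility — outside the asked direction


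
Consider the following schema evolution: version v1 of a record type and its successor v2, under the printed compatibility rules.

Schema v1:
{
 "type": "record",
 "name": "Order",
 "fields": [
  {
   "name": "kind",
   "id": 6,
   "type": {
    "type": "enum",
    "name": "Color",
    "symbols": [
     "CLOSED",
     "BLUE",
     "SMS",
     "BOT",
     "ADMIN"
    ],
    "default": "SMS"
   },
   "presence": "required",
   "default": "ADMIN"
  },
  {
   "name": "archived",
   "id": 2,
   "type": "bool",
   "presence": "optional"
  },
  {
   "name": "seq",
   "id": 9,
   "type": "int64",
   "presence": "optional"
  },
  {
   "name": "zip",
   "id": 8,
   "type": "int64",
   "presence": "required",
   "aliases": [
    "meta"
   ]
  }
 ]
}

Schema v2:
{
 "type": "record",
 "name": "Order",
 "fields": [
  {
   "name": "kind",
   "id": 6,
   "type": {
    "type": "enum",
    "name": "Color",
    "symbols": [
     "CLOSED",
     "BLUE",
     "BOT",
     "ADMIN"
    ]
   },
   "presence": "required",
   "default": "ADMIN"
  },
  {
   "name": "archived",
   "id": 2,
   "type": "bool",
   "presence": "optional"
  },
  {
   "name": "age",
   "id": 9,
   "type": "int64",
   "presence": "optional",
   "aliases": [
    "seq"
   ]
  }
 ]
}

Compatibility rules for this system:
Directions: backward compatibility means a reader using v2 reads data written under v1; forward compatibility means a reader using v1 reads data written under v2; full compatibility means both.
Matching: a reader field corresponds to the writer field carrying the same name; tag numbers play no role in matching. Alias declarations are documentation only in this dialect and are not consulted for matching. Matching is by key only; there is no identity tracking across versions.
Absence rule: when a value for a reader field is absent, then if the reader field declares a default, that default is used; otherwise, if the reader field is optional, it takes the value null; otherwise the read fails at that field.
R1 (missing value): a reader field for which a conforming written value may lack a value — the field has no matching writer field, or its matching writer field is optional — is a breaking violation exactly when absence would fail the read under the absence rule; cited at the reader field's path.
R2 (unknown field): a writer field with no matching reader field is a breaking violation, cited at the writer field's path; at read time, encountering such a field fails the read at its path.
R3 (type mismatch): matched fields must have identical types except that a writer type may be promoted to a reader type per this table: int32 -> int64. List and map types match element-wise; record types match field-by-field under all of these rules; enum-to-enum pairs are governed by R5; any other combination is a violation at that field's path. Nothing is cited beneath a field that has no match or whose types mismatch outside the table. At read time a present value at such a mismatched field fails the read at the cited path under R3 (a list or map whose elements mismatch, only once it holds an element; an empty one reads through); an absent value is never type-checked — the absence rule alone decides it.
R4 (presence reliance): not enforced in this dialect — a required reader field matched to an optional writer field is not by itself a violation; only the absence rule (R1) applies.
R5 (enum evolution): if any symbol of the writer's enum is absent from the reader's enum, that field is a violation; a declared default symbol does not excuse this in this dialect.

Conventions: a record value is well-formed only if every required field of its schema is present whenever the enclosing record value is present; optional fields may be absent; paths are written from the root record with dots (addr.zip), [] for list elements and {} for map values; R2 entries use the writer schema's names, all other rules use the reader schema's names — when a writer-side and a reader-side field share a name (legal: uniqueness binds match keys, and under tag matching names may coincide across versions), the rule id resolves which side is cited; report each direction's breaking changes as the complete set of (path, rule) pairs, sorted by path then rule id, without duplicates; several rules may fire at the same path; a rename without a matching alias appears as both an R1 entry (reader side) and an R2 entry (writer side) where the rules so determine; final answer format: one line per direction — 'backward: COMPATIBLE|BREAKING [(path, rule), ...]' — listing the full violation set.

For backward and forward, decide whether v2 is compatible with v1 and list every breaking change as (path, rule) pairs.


backward: BREAKING [(kind, R5), (seq, R2), (zip, R2)]; forward: BREAKING [(age, R2), (zip, R1)]

the writer's type comes first in each Order pair
checking backward for Order: reader v2 against writer v1:
  kind <- kind (Color -> Color, writer required)
  archived <- archived (bool -> bool, writer optional)
  no writer field matches reader age
  seq (writer side), unknown to reader
  zip (writer side), unknown to reader
  violation R5 at kind
  violation R2 at seq
  violation R2 at zip
  => backward: BREAKING (3)
checking forward for Order: reader v1 against writer v2:
  kind <- kind (Color -> Color, writer required)
  archived <- archived (bool -> bool, writer optional)
  no writer field matches reader seq
  no writer field matches reader zip
  age (writer side), unknown to reader
  violation R2 at age
  violation R1 at zip
  => forward: BREAKING (2)


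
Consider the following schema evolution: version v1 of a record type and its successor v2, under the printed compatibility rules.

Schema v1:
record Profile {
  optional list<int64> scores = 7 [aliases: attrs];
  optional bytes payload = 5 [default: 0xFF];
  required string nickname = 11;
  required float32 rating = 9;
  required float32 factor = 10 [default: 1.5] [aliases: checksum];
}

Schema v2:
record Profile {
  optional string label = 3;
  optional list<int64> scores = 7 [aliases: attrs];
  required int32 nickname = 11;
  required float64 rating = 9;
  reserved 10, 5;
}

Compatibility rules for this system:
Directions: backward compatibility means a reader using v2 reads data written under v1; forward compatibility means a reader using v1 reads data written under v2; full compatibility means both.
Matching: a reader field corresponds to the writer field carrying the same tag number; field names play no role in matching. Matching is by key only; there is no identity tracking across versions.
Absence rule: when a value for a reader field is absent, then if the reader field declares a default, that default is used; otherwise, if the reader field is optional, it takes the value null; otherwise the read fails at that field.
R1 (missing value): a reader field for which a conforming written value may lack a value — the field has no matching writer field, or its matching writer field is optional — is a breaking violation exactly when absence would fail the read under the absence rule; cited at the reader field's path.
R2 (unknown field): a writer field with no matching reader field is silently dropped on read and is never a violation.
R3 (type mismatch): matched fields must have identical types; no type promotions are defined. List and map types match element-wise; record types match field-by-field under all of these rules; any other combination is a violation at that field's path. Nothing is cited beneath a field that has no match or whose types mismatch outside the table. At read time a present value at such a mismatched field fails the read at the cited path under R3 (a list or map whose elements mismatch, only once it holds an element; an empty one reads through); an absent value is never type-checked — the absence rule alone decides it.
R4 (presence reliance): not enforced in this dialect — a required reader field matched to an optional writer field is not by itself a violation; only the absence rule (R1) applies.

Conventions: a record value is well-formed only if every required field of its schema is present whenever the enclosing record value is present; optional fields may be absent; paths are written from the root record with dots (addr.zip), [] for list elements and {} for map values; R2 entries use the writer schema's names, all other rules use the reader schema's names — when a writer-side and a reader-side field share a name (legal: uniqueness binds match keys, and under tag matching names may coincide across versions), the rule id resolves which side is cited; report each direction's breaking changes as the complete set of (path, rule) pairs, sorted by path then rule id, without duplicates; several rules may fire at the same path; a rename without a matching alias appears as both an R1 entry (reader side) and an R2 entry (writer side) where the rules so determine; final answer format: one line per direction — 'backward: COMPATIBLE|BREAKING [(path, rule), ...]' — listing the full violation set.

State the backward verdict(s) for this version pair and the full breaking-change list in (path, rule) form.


in Profile below, arrows point writer -> reader
backward on Profile — v2 reading data written by v1:
  label: no writer-side match
  list<int64> -> list<int64>, writer optional: scores aligns to scores
  string -> int32, writer required: nickname aligns to nickname
  float32 -> float64, writer required: rating aligns to rating
  writer field payload has no reader counterpart
  writer field factor has no reader counterpart
  R3 fires at nickname
  R3 fires at rating
  => 2 violation(s): backward is BREAKING for Profile
ruling out the remaining Profile differences:
  removed field factor from record Profile (its key 10 joins the reserved list) -> inert for the asked Profile verdict: nothing fires
  added field label to record Profile: optional string, tag 3 (in v2 it sits immediately before scores) -> inert for the asked Profile verdict: nothing fires
  removed field payload from record Profile (its key 5 joins the reserved list) -> inert for the asked Profile verdict: nothing fires

backward: BREAKING [(nickname, R3), (rating, R3)]
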